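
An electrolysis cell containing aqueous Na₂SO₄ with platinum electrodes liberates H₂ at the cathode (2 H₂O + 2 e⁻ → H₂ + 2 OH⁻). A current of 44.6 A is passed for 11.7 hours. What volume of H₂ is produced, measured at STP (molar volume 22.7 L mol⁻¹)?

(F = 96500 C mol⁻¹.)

Q = I·t = 44.60 A × 42120 s = 1879000 C.
n(e⁻) = Q/F = 1879000 / 96500 = 19.47 mol.
2 electrons are transferred per H₂ molecule, so n(H₂) = 19.47 / 2 = 9.733 mol.
V = n × V_m = 9.733 × 22.7 = 221 L.

221 L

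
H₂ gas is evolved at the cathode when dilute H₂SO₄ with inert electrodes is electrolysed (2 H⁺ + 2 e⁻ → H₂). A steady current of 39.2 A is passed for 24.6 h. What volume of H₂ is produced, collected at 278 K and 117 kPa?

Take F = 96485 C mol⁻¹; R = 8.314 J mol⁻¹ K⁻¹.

Q = I·t = 39.20 A × 88560 s = 3472000 C.
n(e⁻) = Q/F = 3472000 / 96485 = 35.98 mol.
2 electrons are transferred per H₂ molecule, so n(H₂) = 35.98 / 2 = 17.99 mol.
V = nRT/P = (17.99 × 8.314 × 278) / (117 × 10³ Pa) = 0.355 m³ = 355 L.

355 L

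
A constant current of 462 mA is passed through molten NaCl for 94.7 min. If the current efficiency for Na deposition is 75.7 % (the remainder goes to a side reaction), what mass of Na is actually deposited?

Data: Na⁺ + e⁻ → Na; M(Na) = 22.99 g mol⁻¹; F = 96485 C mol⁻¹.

Q = I·t = 0.4620 × 5682.0 = 2625 C.
n(e⁻) = 2625/96485 = 0.02721 mol; theoretically n(Na) = 0.02721/1 = 0.02721 mol, m_theo = 0.6255 g.
At 75.7 % efficiency, m_actual = 0.757 × 0.6255 = 0.473 g.

0.473 g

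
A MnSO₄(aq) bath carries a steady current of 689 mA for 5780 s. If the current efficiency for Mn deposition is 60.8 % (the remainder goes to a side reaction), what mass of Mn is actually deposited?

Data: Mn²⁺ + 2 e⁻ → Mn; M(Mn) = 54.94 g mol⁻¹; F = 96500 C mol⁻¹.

Q = I·t = 0.6890 × 5780.0 = 3982 C.
n(e⁻) = 3982/96500 = 0.04127 mol; theoretically n(Mn) = 0.04127/2 = 0.02063 mol, m_theo = 1.134 g.
At 60.8 % efficiency, m_actual = 0.608 × 1.134 = 0.689 g.

0.689 g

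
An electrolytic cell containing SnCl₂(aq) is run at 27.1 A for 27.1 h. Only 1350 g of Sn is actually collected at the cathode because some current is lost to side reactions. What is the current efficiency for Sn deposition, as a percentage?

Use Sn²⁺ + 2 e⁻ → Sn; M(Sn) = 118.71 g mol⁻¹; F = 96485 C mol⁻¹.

Q = I·t = 27.10 × 97560 = 2644000 C; n(e⁻) = 2644000/96485 = 27.40 mol.
Theoretical n(Sn) = n(e⁻)/2 = 13.70 mol, i.e. m_theo = 13.70 × 118.71 = 1626 g.
Efficiency = m_actual / m_theo = 1350 / 1626 = 83.0 %.

83.0 %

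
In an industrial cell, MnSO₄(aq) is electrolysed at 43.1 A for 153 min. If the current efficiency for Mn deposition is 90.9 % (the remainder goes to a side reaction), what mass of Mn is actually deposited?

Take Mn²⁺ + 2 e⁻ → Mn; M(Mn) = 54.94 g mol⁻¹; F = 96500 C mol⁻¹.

102 g

Q = I·t = 43.10 × 9180.0 = 395700 C.
n(e⁻) = 395700/96500 = 4.100 mol; theoretically n(Mn) = 4.100/2 = 2.050 mol, m_theo = 112.6 g.
At 90.9 % efficiency, m_actual = 0.909 × 112.6 = 102 g.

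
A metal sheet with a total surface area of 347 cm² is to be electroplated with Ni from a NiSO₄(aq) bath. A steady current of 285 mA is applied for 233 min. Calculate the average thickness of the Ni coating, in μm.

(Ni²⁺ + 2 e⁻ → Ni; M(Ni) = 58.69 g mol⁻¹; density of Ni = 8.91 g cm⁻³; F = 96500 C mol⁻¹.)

3.92 μm

Q = I·t = 0.2850 × 13980 = 3984 C; n(e⁻) = 0.04129 mol.
n(Ni) = n(e⁻)/2 = 0.02064 mol, so m = 0.02064 × 58.69 = 1.212 g.
Volume = m/ρ = 1.212 / 8.91 = 0.1360 cm³.
Thickness = V/A = 0.1360 / 347 = 3.92 × 10⁻⁴ cm = 3.92 μm.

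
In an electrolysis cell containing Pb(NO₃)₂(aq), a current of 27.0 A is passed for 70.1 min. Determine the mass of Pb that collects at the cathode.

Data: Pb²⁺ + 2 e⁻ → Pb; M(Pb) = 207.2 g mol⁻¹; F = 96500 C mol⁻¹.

122 g

Q = I·t = 27.00 A × 4206.0 s = 113600 C.
n(e⁻) = Q/F = 113600 / 96500 = 1.177 mol.
Pb²⁺ + 2 e⁻ → Pb, so n(Pb) = n(e⁻)/2 = 0.5884 mol.
m = n·M = 0.5884 × 207.2 = 122 g.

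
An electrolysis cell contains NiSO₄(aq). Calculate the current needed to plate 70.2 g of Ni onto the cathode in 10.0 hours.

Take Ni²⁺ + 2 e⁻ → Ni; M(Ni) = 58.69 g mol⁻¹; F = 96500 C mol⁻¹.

6.41 A

n(Ni) = 70.2 / 58.69 = 1.196 mol.
n(e⁻) = 2 × 1.196 = 2.392 mol.
Q = n(e⁻)·F = 2.392 × 96500 = 230900 C.
I = Q/t = 230900 / 36000 s = 6.41 A.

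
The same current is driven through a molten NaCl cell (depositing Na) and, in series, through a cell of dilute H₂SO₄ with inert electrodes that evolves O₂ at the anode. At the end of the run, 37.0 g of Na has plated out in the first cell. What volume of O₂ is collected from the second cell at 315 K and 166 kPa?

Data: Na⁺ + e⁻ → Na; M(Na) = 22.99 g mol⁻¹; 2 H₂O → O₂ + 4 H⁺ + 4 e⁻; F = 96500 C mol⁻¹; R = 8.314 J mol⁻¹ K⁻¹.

6.35 L

n(Na) = 37.0 / 22.99 = 1.609 mol, so n(e⁻) = 1 × 1.609 = 1.609 mol.
The cells are in series, so the same 1.609 mol of electrons passes through the second cell.
2 H₂O → O₂ + 4 H⁺ + 4 e⁻ — 4 mol e⁻ per mol O₂, so n(O₂) = 1.609/4 = 0.4023 mol.
V = nRT/P = (0.4023 × 8.314 × 315) / (166 × 10³) = 0.00635 m³ = 6.35 L.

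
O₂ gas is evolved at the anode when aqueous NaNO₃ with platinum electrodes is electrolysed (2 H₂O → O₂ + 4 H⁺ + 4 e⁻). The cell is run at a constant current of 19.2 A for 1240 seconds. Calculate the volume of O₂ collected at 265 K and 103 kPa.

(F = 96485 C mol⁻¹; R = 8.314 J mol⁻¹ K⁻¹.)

Q = I·t = 19.20 A × 1240.0 s = 23810 C.
n(e⁻) = Q/F = 23810 / 96485 = 0.2468 mol.
4 electrons are transferred per O₂ molecule, so n(O₂) = 0.2468 / 4 = 0.06169 mol.
V = nRT/P = (0.06169 × 8.314 × 265) / (103 × 10³ Pa) = 0.00132 m³ = 1.32 L.

1.32 L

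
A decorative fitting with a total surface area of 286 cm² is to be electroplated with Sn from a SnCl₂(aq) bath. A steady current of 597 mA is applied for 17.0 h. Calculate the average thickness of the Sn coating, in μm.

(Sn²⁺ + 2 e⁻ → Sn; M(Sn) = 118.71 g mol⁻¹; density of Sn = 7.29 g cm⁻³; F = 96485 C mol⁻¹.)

108 μm

Q = I·t = 0.5970 × 61200 = 36540 C; n(e⁻) = 0.3787 mol.
n(Sn) = n(e⁻)/2 = 0.1893 mol, so m = 0.1893 × 118.71 = 22.48 g.
Volume = m/ρ = 22.48 / 7.29 = 3.083 cm³.
Thickness = V/A = 3.083 / 286 = 0.0108 cm = 108 μm.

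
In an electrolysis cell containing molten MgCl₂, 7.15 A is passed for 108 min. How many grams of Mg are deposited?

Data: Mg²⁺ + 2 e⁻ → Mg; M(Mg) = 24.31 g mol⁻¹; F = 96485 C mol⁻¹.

5.84 g

Q = I·t = 7.150 A × 6480.0 s = 46330 C.
n(e⁻) = Q/F = 46330 / 96485 = 0.4802 mol.
Mg²⁺ + 2 e⁻ → Mg, so n(Mg) = n(e⁻)/2 = 0.2401 mol.
m = n·M = 0.2401 × 24.31 = 5.84 g.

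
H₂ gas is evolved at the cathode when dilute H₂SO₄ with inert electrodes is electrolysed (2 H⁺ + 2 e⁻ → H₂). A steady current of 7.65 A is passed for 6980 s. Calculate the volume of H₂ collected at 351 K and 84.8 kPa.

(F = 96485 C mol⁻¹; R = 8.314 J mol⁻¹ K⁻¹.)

Q = I·t = 7.650 A × 6980.0 s = 53400 C.
n(e⁻) = Q/F = 53400 / 96485 = 0.5534 mol.
2 electrons are transferred per H₂ molecule, so n(H₂) = 0.5534 / 2 = 0.2767 mol.
V = nRT/P = (0.2767 × 8.314 × 351) / (84.8 × 10³ Pa) = 0.00952 m³ = 9.52 L.

9.52 L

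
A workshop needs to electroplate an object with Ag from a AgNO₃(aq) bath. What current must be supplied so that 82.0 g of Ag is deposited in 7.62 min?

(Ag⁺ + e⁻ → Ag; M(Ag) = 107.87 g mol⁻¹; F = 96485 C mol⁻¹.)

160 A

n(Ag) = 82.0 / 107.87 = 0.7602 mol.
n(e⁻) = 1 × 0.7602 = 0.7602 mol.
Q = n(e⁻)·F = 0.7602 × 96485 = 73350 C.
I = Q/t = 73350 / 457.20 s = 160 A.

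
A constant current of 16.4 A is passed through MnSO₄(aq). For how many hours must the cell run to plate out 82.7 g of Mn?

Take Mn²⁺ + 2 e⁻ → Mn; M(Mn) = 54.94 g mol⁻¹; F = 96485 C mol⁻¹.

4.92 h

n(Mn) = m/M = 82.7 / 54.94 = 1.505 mol.
Each Mn atom requires 2 electrons, so n(e⁻) = 2 × 1.505 = 3.011 mol.
Q = n(e⁻)·F = 3.011 × 96485 = 290500 C.
t = Q/I = 290500 / 16.40 A = 17710 s = 4.92 h.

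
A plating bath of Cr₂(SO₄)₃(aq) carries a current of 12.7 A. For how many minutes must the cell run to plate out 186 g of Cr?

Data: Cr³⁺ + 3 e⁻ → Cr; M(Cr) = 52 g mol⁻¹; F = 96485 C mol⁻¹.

n(Cr) = m/M = 186 / 52 = 3.577 mol.
Each Cr atom requires 3 electrons, so n(e⁻) = 3 × 3.577 = 10.73 mol.
Q = n(e⁻)·F = 10.73 × 96485 = 1035000 C.
t = Q/I = 1035000 / 12.70 A = 81520 s = 1360 min.

1360 min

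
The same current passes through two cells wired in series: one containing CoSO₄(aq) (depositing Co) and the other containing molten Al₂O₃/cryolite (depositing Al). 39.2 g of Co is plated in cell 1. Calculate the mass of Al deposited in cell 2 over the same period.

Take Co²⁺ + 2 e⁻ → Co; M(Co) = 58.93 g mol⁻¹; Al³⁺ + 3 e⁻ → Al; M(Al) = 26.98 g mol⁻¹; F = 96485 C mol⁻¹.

12.0 g

n(Co) = 39.2 / 58.93 = 0.6652 mol.
Since Co²⁺ + 2 e⁻ → Co, n(e⁻) passed = 2 × 0.6652 = 1.330 mol.
Cells in series carry the same charge, so the same 1.330 mol of electrons passes through cell 2.
Al³⁺ + 3 e⁻ → Al, so n(Al) = 1.330 / 3 = 0.4435 mol.
m(Al) = 0.4435 × 26.98 = 12.0 g.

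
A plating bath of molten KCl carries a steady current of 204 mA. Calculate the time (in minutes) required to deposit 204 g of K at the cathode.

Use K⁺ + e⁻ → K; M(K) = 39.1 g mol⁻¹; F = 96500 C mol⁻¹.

41100 min

n(K) = m/M = 204 / 39.1 = 5.217 mol.
Each K atom requires 1 electron, so n(e⁻) = 1 × 5.217 = 5.217 mol.
Q = n(e⁻)·F = 5.217 × 96500 = 503500 C.
t = Q/I = 503500 / 0.2040 A = 2468000 s = 41100 min.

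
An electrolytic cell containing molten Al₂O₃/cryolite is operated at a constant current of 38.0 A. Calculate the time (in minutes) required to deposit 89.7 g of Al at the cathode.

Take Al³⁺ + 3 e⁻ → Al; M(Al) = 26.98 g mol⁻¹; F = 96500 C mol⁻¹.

422 min

n(Al) = m/M = 89.7 / 26.98 = 3.325 mol.
Each Al atom requires 3 electrons, so n(e⁻) = 3 × 3.325 = 9.974 mol.
Q = n(e⁻)·F = 9.974 × 96500 = 962500 C.
t = Q/I = 962500 / 38.00 A = 25330 s = 422 min.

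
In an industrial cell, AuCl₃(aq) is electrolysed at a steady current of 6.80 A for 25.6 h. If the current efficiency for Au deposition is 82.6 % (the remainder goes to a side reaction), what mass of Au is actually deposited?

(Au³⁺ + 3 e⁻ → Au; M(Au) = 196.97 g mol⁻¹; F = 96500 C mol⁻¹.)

352 g

Q = I·t = 6.800 × 92160 = 626700 C.
n(e⁻) = 626700/96500 = 6.494 mol; theoretically n(Au) = 6.494/3 = 2.165 mol, m_theo = 426.4 g.
At 82.6 % efficiency, m_actual = 0.826 × 426.4 = 352 g.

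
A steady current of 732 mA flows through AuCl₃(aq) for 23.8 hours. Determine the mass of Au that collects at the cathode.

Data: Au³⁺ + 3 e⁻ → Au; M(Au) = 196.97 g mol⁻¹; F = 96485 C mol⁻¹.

42.7 g

Q = I·t = 0.7320 A × 85680 s = 62720 C.
n(e⁻) = Q/F = 62720 / 96485 = 0.6500 mol.
Au³⁺ + 3 e⁻ → Au, so n(Au) = n(e⁻)/3 = 0.2167 mol.
m = n·M = 0.2167 × 196.97 = 42.7 g.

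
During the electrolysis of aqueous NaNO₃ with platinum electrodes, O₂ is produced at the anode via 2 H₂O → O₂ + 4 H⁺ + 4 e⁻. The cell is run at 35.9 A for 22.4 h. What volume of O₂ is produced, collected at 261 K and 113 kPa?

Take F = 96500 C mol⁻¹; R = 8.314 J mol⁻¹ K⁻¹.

Q = I·t = 35.90 A × 80640 s = 2895000 C.
n(e⁻) = Q/F = 2895000 / 96500 = 30.00 mol.
4 electrons are transferred per O₂ molecule, so n(O₂) = 30.00 / 4 = 7.500 mol.
V = nRT/P = (7.500 × 8.314 × 261) / (113 × 10³ Pa) = 0.144 m³ = 144 L.

144 L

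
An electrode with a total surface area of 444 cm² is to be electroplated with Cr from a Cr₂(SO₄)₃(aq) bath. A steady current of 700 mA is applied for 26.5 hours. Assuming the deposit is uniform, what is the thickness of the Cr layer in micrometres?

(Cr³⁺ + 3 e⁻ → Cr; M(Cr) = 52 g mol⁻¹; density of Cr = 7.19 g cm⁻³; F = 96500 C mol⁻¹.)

37.6 μm

Q = I·t = 0.7000 × 95400 = 66780 C; n(e⁻) = 0.6920 mol.
n(Cr) = n(e⁻)/3 = 0.2307 mol, so m = 0.2307 × 52 = 12.00 g.
Volume = m/ρ = 12.00 / 7.19 = 1.668 cm³.
Thickness = V/A = 1.668 / 444 = 0.00376 cm = 37.6 μm.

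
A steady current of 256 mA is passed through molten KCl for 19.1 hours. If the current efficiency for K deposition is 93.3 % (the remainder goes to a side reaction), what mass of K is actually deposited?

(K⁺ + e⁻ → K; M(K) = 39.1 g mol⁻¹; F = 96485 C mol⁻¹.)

Q = I·t = 0.2560 × 68760 = 17600 C.
n(e⁻) = 17600/96485 = 0.1824 mol; theoretically n(K) = 0.1824/1 = 0.1824 mol, m_theo = 7.133 g.
At 93.3 % efficiency, m_actual = 0.933 × 7.133 = 6.66 g.

6.66 g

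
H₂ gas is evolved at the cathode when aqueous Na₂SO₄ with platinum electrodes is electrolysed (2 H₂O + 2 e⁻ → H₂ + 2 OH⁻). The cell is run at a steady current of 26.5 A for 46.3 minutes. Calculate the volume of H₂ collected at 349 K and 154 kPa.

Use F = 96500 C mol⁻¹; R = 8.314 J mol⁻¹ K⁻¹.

7.19 L

Q = I·t = 26.50 A × 2778.0 s = 73620 C.
n(e⁻) = Q/F = 73620 / 96500 = 0.7629 mol.
2 electrons are transferred per H₂ molecule, so n(H₂) = 0.7629 / 2 = 0.3814 mol.
V = nRT/P = (0.3814 × 8.314 × 349) / (154 × 10³ Pa) = 0.00719 m³ = 7.19 L.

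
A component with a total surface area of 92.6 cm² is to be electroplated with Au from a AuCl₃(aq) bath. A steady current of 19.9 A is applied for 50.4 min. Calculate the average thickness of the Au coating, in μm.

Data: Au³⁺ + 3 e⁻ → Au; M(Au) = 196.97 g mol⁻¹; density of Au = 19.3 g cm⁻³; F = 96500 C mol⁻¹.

229 μm

Q = I·t = 19.90 × 3024.0 = 60180 C; n(e⁻) = 0.6236 mol.
n(Au) = n(e⁻)/3 = 0.2079 mol, so m = 0.2079 × 196.97 = 40.94 g.
Volume = m/ρ = 40.94 / 19.3 = 2.121 cm³.
Thickness = V/A = 2.121 / 92.6 = 0.0229 cm = 229 μm.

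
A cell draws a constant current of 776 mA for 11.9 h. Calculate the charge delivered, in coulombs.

Q = I·t = 0.7760 A × 42840 s = 33200 C.

33200 C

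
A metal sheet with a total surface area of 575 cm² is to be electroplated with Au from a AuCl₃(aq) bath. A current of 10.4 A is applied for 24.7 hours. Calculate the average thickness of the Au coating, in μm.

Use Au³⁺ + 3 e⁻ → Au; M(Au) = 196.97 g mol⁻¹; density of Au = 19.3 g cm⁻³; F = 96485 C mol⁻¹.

Q = I·t = 10.40 × 88920 = 924800 C; n(e⁻) = 9.585 mol.
n(Au) = n(e⁻)/3 = 3.195 mol, so m = 3.195 × 196.97 = 629.3 g.
Volume = m/ρ = 629.3 / 19.3 = 32.61 cm³.
Thickness = V/A = 32.61 / 575 = 0.0567 cm = 567 μm.

567 μm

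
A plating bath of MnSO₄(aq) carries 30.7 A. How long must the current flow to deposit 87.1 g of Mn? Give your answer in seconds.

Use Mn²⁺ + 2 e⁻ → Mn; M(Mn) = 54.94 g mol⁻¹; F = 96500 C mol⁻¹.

n(Mn) = m/M = 87.1 / 54.94 = 1.585 mol.
Each Mn atom requires 2 electrons, so n(e⁻) = 2 × 1.585 = 3.171 mol.
Q = n(e⁻)·F = 3.171 × 96500 = 306000 C.
t = Q/I = 306000 / 30.70 A = 9967 s.

9970 s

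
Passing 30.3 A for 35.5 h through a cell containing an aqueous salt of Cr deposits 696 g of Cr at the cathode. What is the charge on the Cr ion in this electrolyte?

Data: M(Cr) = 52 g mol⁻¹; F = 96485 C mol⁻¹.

Q = I·t = 30.30 A × 127800 s = 3872000 C, so n(e⁻) = 3872000/96485 = 40.13 mol.
n(Cr) deposited = 696 / 52 = 13.38 mol.
Electrons per atom = n(e⁻)/n(Cr) = 40.13 / 13.38 = 3.00 ≈ 3, so the ion is Cr³⁺.

+3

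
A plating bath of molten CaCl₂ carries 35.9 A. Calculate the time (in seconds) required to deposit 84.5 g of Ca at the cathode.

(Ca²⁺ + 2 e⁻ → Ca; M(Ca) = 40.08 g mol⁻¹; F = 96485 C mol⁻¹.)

n(Ca) = m/M = 84.5 / 40.08 = 2.108 mol.
Each Ca atom requires 2 electrons, so n(e⁻) = 2 × 2.108 = 4.217 mol.
Q = n(e⁻)·F = 4.217 × 96485 = 406800 C.
t = Q/I = 406800 / 35.90 A = 11330 s.

11300 s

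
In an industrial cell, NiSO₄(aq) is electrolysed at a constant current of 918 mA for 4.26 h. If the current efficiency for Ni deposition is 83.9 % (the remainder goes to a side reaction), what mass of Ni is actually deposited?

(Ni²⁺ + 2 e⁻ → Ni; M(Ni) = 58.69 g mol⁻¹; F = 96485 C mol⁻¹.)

3.59 g

Q = I·t = 0.9180 × 15336 = 14080 C.
n(e⁻) = 14080/96485 = 0.1459 mol; theoretically n(Ni) = 0.1459/2 = 0.07296 mol, m_theo = 4.282 g.
At 83.9 % efficiency, m_actual = 0.839 × 4.282 = 3.59 g.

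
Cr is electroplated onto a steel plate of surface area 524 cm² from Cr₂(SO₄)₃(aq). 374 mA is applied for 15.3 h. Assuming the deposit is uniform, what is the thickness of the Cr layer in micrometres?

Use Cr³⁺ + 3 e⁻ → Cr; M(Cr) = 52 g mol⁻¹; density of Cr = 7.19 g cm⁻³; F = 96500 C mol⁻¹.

9.82 μm

Q = I·t = 0.3740 × 55080 = 20600 C; n(e⁻) = 0.2135 mol.
n(Cr) = n(e⁻)/3 = 0.07116 mol, so m = 0.07116 × 52 = 3.700 g.
Volume = m/ρ = 3.700 / 7.19 = 0.5146 cm³.
Thickness = V/A = 0.5146 / 524 = 9.82 × 10⁻⁴ cm = 9.82 μm.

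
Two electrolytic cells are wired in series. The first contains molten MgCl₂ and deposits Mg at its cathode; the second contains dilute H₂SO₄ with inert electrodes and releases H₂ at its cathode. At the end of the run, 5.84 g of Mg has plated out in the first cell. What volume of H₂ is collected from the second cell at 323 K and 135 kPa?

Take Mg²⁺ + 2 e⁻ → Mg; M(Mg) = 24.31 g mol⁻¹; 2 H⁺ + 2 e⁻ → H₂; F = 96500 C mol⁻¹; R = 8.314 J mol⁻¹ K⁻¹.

4.78 L

n(Mg) = 5.84 / 24.31 = 0.2402 mol, so n(e⁻) = 2 × 0.2402 = 0.4805 mol.
The cells are in series, so the same 0.4805 mol of electrons passes through the second cell.
2 H⁺ + 2 e⁻ → H₂ — 2 mol e⁻ per mol H₂, so n(H₂) = 0.4805/2 = 0.2402 mol.
V = nRT/P = (0.2402 × 8.314 × 323) / (135 × 10³) = 0.00478 m³ = 4.78 L.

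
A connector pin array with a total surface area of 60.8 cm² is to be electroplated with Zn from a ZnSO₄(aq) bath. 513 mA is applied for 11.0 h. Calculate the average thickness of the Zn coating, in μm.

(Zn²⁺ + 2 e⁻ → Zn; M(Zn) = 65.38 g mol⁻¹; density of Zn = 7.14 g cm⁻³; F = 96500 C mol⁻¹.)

Q = I·t = 0.5130 × 39600 = 20310 C; n(e⁻) = 0.2105 mol.
n(Zn) = n(e⁻)/2 = 0.1053 mol, so m = 0.1053 × 65.38 = 6.882 g.
Volume = m/ρ = 6.882 / 7.14 = 0.9638 cm³.
Thickness = V/A = 0.9638 / 60.8 = 0.0159 cm = 159 μm.

159 μm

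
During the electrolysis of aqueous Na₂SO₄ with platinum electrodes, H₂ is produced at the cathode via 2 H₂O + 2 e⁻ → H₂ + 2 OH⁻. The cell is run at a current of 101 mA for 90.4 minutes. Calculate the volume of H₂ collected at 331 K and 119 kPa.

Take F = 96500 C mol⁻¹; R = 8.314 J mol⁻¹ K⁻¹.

0.0656 L

Q = I·t = 0.1010 A × 5424.0 s = 547.8 C.
n(e⁻) = Q/F = 547.8 / 96500 = 0.005677 mol.
2 electrons are transferred per H₂ molecule, so n(H₂) = 0.005677 / 2 = 0.002838 mol.
V = nRT/P = (0.002838 × 8.314 × 331) / (119 × 10³ Pa) = 6.56 × 10⁻⁵ m³ = 0.0656 L.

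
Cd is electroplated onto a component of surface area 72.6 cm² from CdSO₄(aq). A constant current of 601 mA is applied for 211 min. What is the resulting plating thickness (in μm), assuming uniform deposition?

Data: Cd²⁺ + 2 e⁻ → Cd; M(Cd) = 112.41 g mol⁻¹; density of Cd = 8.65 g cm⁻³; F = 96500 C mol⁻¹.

70.6 μm

Q = I·t = 0.6010 × 12660 = 7609 C; n(e⁻) = 0.07885 mol.
n(Cd) = n(e⁻)/2 = 0.03942 mol, so m = 0.03942 × 112.41 = 4.432 g.
Volume = m/ρ = 4.432 / 8.65 = 0.5123 cm³.
Thickness = V/A = 0.5123 / 72.6 = 0.00706 cm = 70.6 μm.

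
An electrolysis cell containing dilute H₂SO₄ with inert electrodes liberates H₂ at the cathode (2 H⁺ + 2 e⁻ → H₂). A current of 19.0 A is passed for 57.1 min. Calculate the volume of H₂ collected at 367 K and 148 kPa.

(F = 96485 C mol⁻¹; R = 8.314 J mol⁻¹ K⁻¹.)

Q = I·t = 19.00 A × 3426.0 s = 65090 C.
n(e⁻) = Q/F = 65090 / 96485 = 0.6747 mol.
2 electrons are transferred per H₂ molecule, so n(H₂) = 0.6747 / 2 = 0.3373 mol.
V = nRT/P = (0.3373 × 8.314 × 367) / (148 × 10³ Pa) = 0.00695 m³ = 6.95 L.

6.95 L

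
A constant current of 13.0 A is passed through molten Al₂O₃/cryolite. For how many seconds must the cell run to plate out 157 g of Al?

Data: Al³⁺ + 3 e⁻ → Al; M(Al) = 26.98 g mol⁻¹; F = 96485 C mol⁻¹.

1.30 × 10⁵ s

n(Al) = m/M = 157 / 26.98 = 5.819 mol.
Each Al atom requires 3 electrons, so n(e⁻) = 3 × 5.819 = 17.46 mol.
Q = n(e⁻)·F = 17.46 × 96485 = 1684000 C.
t = Q/I = 1684000 / 13.00 A = 129600 s.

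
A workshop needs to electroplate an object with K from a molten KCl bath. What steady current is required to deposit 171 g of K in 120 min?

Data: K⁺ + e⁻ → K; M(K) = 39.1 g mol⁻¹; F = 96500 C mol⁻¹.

58.6 A

n(K) = 171 / 39.1 = 4.373 mol.
n(e⁻) = 1 × 4.373 = 4.373 mol.
Q = n(e⁻)·F = 4.373 × 96500 = 422000 C.
I = Q/t = 422000 / 7200.0 s = 58.6 A.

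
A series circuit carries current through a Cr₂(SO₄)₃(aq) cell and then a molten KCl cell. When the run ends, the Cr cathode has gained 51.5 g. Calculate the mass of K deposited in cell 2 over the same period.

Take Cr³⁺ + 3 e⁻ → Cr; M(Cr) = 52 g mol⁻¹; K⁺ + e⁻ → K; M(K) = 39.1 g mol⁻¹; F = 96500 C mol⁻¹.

116 g

n(Cr) = 51.5 / 52 = 0.9904 mol.
Since Cr³⁺ + 3 e⁻ → Cr, n(e⁻) passed = 3 × 0.9904 = 2.971 mol.
Cells in series carry the same charge, so the same 2.971 mol of electrons passes through cell 2.
K⁺ + e⁻ → K, so n(K) = 2.971 / 1 = 2.971 mol.
m(K) = 2.971 × 39.1 = 116 g.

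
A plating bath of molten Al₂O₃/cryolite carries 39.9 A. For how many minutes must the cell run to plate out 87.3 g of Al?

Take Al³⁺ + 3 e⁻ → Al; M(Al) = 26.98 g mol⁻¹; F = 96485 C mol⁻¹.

n(Al) = m/M = 87.3 / 26.98 = 3.236 mol.
Each Al atom requires 3 electrons, so n(e⁻) = 3 × 3.236 = 9.707 mol.
Q = n(e⁻)·F = 9.707 × 96485 = 936600 C.
t = Q/I = 936600 / 39.90 A = 23470 s = 391 min.

391 min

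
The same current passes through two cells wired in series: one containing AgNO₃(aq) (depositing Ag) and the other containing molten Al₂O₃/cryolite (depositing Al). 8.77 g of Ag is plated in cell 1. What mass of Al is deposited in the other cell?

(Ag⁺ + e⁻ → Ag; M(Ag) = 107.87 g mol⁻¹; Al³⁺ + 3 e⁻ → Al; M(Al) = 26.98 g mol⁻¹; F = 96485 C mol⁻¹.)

n(Ag) = 8.77 / 107.87 = 0.08130 mol.
Since Ag⁺ + e⁻ → Ag, n(e⁻) passed = 1 × 0.08130 = 0.08130 mol.
Cells in series carry the same charge, so the same 0.08130 mol of electrons passes through cell 2.
Al³⁺ + 3 e⁻ → Al, so n(Al) = 0.08130 / 3 = 0.02710 mol.
m(Al) = 0.02710 × 26.98 = 0.731 g.

0.731 g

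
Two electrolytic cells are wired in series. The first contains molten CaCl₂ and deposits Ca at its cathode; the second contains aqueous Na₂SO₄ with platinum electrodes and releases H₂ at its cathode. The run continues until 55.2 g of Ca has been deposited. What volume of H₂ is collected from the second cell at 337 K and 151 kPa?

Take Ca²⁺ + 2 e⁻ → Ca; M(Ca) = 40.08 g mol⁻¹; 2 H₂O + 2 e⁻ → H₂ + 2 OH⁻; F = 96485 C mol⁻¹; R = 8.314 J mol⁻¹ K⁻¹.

n(Ca) = 55.2 / 40.08 = 1.377 mol, so n(e⁻) = 2 × 1.377 = 2.754 mol.
The cells are in series, so the same 2.754 mol of electrons passes through the second cell.
2 H₂O + 2 e⁻ → H₂ + 2 OH⁻ — 2 mol e⁻ per mol H₂, so n(H₂) = 2.754/2 = 1.377 mol.
V = nRT/P = (1.377 × 8.314 × 337) / (151 × 10³) = 0.0256 m³ = 25.6 L.

25.6 L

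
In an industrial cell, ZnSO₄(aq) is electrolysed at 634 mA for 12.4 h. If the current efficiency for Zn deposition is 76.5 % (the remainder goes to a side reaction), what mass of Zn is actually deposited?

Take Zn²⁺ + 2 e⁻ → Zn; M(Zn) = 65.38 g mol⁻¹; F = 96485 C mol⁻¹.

7.34 g

Q = I·t = 0.6340 × 44640 = 28300 C.
n(e⁻) = 28300/96485 = 0.2933 mol; theoretically n(Zn) = 0.2933/2 = 0.1467 mol, m_theo = 9.589 g.
At 76.5 % efficiency, m_actual = 0.765 × 9.589 = 7.34 g.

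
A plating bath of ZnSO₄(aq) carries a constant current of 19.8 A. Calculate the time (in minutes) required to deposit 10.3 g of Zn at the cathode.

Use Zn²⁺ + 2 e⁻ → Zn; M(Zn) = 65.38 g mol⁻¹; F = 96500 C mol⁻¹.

n(Zn) = m/M = 10.3 / 65.38 = 0.1575 mol.
Each Zn atom requires 2 electrons, so n(e⁻) = 2 × 0.1575 = 0.3151 mol.
Q = n(e⁻)·F = 0.3151 × 96500 = 30410 C.
t = Q/I = 30410 / 19.80 A = 1536 s = 25.6 min.

25.6 min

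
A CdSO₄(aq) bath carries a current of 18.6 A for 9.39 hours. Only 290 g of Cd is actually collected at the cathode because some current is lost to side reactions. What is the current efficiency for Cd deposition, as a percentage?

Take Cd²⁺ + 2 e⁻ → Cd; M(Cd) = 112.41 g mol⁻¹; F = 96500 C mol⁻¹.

Q = I·t = 18.60 × 33804 = 628800 C; n(e⁻) = 628800/96500 = 6.516 mol.
Theoretical n(Cd) = n(e⁻)/2 = 3.258 mol, i.e. m_theo = 3.258 × 112.41 = 366.2 g.
Efficiency = m_actual / m_theo = 290 / 366.2 = 79.2 %.

79.2 %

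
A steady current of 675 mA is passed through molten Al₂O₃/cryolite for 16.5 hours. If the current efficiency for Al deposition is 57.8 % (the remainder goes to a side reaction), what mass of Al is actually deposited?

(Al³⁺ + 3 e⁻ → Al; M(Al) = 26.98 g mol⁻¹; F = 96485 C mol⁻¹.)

2.16 g

Q = I·t = 0.6750 × 59400 = 40100 C.
n(e⁻) = 40100/96485 = 0.4156 mol; theoretically n(Al) = 0.4156/3 = 0.1385 mol, m_theo = 3.737 g.
At 57.8 % efficiency, m_actual = 0.578 × 3.737 = 2.16 g.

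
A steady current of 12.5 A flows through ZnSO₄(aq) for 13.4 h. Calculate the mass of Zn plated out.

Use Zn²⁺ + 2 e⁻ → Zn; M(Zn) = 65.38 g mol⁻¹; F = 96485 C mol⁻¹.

Q = I·t = 12.50 A × 48240 s = 603000 C.
n(e⁻) = Q/F = 603000 / 96485 = 6.250 mol.
Zn²⁺ + 2 e⁻ → Zn, so n(Zn) = n(e⁻)/2 = 3.125 mol.
m = n·M = 3.125 × 65.38 = 204 g.

204 g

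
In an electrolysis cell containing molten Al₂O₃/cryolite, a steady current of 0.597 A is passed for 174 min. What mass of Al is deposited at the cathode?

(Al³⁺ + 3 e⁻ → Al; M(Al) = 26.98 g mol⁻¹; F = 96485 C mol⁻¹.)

Q = I·t = 0.5970 A × 10440 s = 6233 C.
n(e⁻) = Q/F = 6233 / 96485 = 0.06460 mol.
Al³⁺ + 3 e⁻ → Al, so n(Al) = n(e⁻)/3 = 0.02153 mol.
m = n·M = 0.02153 × 26.98 = 0.581 g.

0.581 g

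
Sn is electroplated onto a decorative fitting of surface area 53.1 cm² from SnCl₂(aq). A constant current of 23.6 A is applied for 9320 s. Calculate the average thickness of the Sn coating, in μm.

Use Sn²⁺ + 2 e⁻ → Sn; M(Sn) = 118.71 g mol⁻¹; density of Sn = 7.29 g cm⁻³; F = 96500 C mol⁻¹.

Q = I·t = 23.60 × 9320.0 = 220000 C; n(e⁻) = 2.279 mol.
n(Sn) = n(e⁻)/2 = 1.140 mol, so m = 1.140 × 118.71 = 135.3 g.
Volume = m/ρ = 135.3 / 7.29 = 18.56 cm³.
Thickness = V/A = 18.56 / 53.1 = 0.349 cm = 3490 μm.

3490 μm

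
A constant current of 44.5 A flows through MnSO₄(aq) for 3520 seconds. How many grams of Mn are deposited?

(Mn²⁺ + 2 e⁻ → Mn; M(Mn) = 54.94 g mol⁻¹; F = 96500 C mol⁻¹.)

Q = I·t = 44.50 A × 3520.0 s = 156600 C.
n(e⁻) = Q/F = 156600 / 96500 = 1.623 mol.
Mn²⁺ + 2 e⁻ → Mn, so n(Mn) = n(e⁻)/2 = 0.8116 mol.
m = n·M = 0.8116 × 54.94 = 44.6 g.

44.6 g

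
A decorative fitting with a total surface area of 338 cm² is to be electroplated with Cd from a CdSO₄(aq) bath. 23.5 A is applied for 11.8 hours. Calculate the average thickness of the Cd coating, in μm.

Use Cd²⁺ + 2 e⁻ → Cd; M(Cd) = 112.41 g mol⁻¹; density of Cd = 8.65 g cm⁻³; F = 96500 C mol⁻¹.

1990 μm

Q = I·t = 23.50 × 42480 = 998300 C; n(e⁻) = 10.34 mol.
n(Cd) = n(e⁻)/2 = 5.172 mol, so m = 5.172 × 112.41 = 581.4 g.
Volume = m/ρ = 581.4 / 8.65 = 67.22 cm³.
Thickness = V/A = 67.22 / 338 = 0.199 cm = 1990 μm.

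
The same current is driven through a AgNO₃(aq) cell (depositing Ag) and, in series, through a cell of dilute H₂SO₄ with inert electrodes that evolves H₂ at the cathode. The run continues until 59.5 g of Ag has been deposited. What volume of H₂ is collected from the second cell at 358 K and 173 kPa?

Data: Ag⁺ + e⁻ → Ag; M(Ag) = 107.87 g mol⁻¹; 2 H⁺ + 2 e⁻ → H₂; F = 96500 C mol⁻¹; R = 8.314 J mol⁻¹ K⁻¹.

n(Ag) = 59.5 / 107.87 = 0.5516 mol, so n(e⁻) = 1 × 0.5516 = 0.5516 mol.
The cells are in series, so the same 0.5516 mol of electrons passes through the second cell.
2 H⁺ + 2 e⁻ → H₂ — 2 mol e⁻ per mol H₂, so n(H₂) = 0.5516/2 = 0.2758 mol.
V = nRT/P = (0.2758 × 8.314 × 358) / (173 × 10³) = 0.00474 m³ = 4.74 L.

4.74 L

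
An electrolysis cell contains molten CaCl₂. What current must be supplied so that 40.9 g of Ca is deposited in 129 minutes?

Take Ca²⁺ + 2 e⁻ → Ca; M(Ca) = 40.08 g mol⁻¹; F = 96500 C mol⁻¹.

n(Ca) = 40.9 / 40.08 = 1.020 mol.
n(e⁻) = 2 × 1.020 = 2.041 mol.
Q = n(e⁻)·F = 2.041 × 96500 = 196900 C.
I = Q/t = 196900 / 7740.0 s = 25.4 A.

25.4 A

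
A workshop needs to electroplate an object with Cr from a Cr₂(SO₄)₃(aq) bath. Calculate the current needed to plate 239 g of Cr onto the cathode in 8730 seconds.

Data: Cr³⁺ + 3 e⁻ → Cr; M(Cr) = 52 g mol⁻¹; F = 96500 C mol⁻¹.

n(Cr) = 239 / 52 = 4.596 mol.
n(e⁻) = 3 × 4.596 = 13.79 mol.
Q = n(e⁻)·F = 13.79 × 96500 = 1331000 C.
I = Q/t = 1331000 / 8730.0 s = 152 A.

152 A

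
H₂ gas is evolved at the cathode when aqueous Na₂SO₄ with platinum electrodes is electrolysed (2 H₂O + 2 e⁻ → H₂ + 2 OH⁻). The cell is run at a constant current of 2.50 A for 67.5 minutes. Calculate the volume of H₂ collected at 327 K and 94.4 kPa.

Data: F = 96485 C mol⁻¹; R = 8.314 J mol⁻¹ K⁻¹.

Q = I·t = 2.500 A × 4050.0 s = 10120 C.
n(e⁻) = Q/F = 10120 / 96485 = 0.1049 mol.
2 electrons are transferred per H₂ molecule, so n(H₂) = 0.1049 / 2 = 0.05247 mol.
V = nRT/P = (0.05247 × 8.314 × 327) / (94.4 × 10³ Pa) = 0.00151 m³ = 1.51 L.

1.51 L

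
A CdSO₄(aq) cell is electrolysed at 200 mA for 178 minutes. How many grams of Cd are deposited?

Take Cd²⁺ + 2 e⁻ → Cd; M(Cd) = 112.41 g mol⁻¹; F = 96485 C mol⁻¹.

1.24 g

Q = I·t = 0.2000 A × 10680 s = 2136 C.
n(e⁻) = Q/F = 2136 / 96485 = 0.02214 mol.
Cd²⁺ + 2 e⁻ → Cd, so n(Cd) = n(e⁻)/2 = 0.01107 mol.
m = n·M = 0.01107 × 112.41 = 1.24 g.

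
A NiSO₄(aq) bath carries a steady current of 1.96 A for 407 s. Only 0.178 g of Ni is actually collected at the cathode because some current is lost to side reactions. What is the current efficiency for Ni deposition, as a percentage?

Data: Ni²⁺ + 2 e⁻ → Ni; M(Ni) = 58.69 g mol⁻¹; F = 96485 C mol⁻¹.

73.4 %

Q = I·t = 1.960 × 407.00 = 797.7 C; n(e⁻) = 797.7/96485 = 0.008268 mol.
Theoretical n(Ni) = n(e⁻)/2 = 0.004134 mol, i.e. m_theo = 0.004134 × 58.69 = 0.2426 g.
Efficiency = m_actual / m_theo = 0.178 / 0.2426 = 73.4 %.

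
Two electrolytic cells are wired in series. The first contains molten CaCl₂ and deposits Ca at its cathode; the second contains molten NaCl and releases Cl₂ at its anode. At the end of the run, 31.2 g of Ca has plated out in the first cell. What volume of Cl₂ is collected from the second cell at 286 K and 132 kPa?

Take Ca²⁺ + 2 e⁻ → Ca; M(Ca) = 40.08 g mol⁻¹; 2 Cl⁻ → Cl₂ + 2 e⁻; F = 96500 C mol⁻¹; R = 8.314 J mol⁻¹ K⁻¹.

n(Ca) = 31.2 / 40.08 = 0.7784 mol, so n(e⁻) = 2 × 0.7784 = 1.557 mol.
The cells are in series, so the same 1.557 mol of electrons passes through the second cell.
2 Cl⁻ → Cl₂ + 2 e⁻ — 2 mol e⁻ per mol Cl₂, so n(Cl₂) = 1.557/2 = 0.7784 mol.
V = nRT/P = (0.7784 × 8.314 × 286) / (132 × 10³) = 0.0140 m³ = 14.0 L.

14.0 L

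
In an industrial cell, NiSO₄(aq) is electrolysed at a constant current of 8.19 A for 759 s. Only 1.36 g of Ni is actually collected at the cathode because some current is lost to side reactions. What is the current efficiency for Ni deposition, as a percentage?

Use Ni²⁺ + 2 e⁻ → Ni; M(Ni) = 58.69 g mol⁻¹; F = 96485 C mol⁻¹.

71.9 %

Q = I·t = 8.190 × 759.00 = 6216 C; n(e⁻) = 6216/96485 = 0.06443 mol.
Theoretical n(Ni) = n(e⁻)/2 = 0.03221 mol, i.e. m_theo = 0.03221 × 58.69 = 1.891 g.
Efficiency = m_actual / m_theo = 1.36 / 1.891 = 71.9 %.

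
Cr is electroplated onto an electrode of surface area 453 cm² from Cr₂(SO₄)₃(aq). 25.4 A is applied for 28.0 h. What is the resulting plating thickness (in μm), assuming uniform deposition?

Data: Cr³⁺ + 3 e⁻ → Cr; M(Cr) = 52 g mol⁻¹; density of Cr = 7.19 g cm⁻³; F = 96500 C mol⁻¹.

Q = I·t = 25.40 × 100800 = 2560000 C; n(e⁻) = 26.53 mol.
n(Cr) = n(e⁻)/3 = 8.844 mol, so m = 8.844 × 52 = 459.9 g.
Volume = m/ρ = 459.9 / 7.19 = 63.96 cm³.
Thickness = V/A = 63.96 / 453 = 0.141 cm = 1410 μm.

1410 μm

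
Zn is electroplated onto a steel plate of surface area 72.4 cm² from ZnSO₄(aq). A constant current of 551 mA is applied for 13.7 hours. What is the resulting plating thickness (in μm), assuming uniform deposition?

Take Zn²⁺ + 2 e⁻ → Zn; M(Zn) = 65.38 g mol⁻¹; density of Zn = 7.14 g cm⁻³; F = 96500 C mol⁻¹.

178 μm

Q = I·t = 0.5510 × 49320 = 27180 C; n(e⁻) = 0.2816 mol.
n(Zn) = n(e⁻)/2 = 0.1408 mol, so m = 0.1408 × 65.38 = 9.206 g.
Volume = m/ρ = 9.206 / 7.14 = 1.289 cm³.
Thickness = V/A = 1.289 / 72.4 = 0.0178 cm = 178 μm.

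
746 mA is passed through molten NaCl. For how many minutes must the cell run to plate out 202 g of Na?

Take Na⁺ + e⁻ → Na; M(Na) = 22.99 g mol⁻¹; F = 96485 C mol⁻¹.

18900 min

n(Na) = m/M = 202 / 22.99 = 8.786 mol.
Each Na atom requires 1 electron, so n(e⁻) = 1 × 8.786 = 8.786 mol.
Q = n(e⁻)·F = 8.786 × 96485 = 847800 C.
t = Q/I = 847800 / 0.7460 A = 1136000 s = 18900 min.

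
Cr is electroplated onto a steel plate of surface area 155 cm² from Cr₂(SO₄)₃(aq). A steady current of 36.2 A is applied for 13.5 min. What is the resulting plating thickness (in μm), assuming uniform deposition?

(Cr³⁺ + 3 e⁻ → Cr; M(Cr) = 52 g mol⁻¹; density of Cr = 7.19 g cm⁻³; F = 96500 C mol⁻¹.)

Q = I·t = 36.20 × 810.00 = 29320 C; n(e⁻) = 0.3039 mol.
n(Cr) = n(e⁻)/3 = 0.1013 mol, so m = 0.1013 × 52 = 5.267 g.
Volume = m/ρ = 5.267 / 7.19 = 0.7325 cm³.
Thickness = V/A = 0.7325 / 155 = 0.00473 cm = 47.3 μm.

47.3 μm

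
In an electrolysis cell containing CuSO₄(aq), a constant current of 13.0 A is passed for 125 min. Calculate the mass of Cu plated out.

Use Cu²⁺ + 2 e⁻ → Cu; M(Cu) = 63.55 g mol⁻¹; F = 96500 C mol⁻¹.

Q = I·t = 13.00 A × 7500.0 s = 97500 C.
n(e⁻) = Q/F = 97500 / 96500 = 1.010 mol.
Cu²⁺ + 2 e⁻ → Cu, so n(Cu) = n(e⁻)/2 = 0.5052 mol.
m = n·M = 0.5052 × 63.55 = 32.1 g.

32.1 g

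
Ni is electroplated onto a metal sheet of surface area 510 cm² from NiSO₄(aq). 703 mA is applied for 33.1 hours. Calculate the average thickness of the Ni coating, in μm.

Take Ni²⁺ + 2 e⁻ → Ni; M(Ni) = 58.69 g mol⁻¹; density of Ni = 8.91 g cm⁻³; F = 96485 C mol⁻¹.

Q = I·t = 0.7030 × 119160 = 83770 C; n(e⁻) = 0.8682 mol.
n(Ni) = n(e⁻)/2 = 0.4341 mol, so m = 0.4341 × 58.69 = 25.48 g.
Volume = m/ρ = 25.48 / 8.91 = 2.859 cm³.
Thickness = V/A = 2.859 / 510 = 0.00561 cm = 56.1 μm.

56.1 μm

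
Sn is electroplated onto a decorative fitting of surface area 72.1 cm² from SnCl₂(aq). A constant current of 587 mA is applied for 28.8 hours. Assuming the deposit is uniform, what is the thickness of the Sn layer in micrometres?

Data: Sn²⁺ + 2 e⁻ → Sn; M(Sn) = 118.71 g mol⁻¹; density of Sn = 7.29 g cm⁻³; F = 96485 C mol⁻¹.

712 μm

Q = I·t = 0.5870 × 103680 = 60860 C; n(e⁻) = 0.6308 mol.
n(Sn) = n(e⁻)/2 = 0.3154 mol, so m = 0.3154 × 118.71 = 37.44 g.
Volume = m/ρ = 37.44 / 7.29 = 5.136 cm³.
Thickness = V/A = 5.136 / 72.1 = 0.0712 cm = 712 μm.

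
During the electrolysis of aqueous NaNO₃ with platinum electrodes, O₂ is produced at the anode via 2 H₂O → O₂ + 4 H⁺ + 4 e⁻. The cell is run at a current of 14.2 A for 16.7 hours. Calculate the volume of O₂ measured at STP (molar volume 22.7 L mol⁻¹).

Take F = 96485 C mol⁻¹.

50.2 L

Q = I·t = 14.20 A × 60120 s = 853700 C.
n(e⁻) = Q/F = 853700 / 96485 = 8.848 mol.
4 electrons are transferred per O₂ molecule, so n(O₂) = 8.848 / 4 = 2.212 mol.
V = n × V_m = 2.212 × 22.7 = 50.2 L.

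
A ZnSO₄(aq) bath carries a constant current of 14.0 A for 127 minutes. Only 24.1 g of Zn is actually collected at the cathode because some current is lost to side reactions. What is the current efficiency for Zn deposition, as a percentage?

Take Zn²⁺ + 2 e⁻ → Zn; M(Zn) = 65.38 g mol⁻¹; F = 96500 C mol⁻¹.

Q = I·t = 14.00 × 7620.0 = 106700 C; n(e⁻) = 106700/96500 = 1.105 mol.
Theoretical n(Zn) = n(e⁻)/2 = 0.5527 mol, i.e. m_theo = 0.5527 × 65.38 = 36.14 g.
Efficiency = m_actual / m_theo = 24.1 / 36.14 = 66.7 %.

66.7 %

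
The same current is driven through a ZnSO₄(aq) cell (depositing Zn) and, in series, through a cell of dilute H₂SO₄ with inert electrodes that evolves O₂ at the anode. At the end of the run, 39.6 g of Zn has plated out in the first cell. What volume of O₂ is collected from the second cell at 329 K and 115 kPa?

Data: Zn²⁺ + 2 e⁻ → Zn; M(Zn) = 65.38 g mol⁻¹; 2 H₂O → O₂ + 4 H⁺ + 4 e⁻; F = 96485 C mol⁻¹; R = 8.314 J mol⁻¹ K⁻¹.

7.20 L

n(Zn) = 39.6 / 65.38 = 0.6057 mol, so n(e⁻) = 2 × 0.6057 = 1.211 mol.
The cells are in series, so the same 1.211 mol of electrons passes through the second cell.
2 H₂O → O₂ + 4 H⁺ + 4 e⁻ — 4 mol e⁻ per mol O₂, so n(O₂) = 1.211/4 = 0.3028 mol.
V = nRT/P = (0.3028 × 8.314 × 329) / (115 × 10³) = 0.00720 m³ = 7.20 L.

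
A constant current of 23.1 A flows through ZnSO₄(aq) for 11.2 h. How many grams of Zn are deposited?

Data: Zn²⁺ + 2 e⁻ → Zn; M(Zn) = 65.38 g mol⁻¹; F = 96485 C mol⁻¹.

316 g

Q = I·t = 23.10 A × 40320 s = 931400 C.
n(e⁻) = Q/F = 931400 / 96485 = 9.653 mol.
Zn²⁺ + 2 e⁻ → Zn, so n(Zn) = n(e⁻)/2 = 4.827 mol.
m = n·M = 4.827 × 65.38 = 316 g.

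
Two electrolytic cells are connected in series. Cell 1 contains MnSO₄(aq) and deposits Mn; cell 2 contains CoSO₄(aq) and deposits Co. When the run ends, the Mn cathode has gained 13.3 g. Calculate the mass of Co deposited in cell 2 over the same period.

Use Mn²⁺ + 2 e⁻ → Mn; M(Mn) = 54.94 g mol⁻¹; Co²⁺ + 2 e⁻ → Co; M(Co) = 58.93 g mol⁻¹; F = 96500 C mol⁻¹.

n(Mn) = 13.3 / 54.94 = 0.2421 mol.
Since Mn²⁺ + 2 e⁻ → Mn, n(e⁻) passed = 2 × 0.2421 = 0.4842 mol.
Cells in series carry the same charge, so the same 0.4842 mol of electrons passes through cell 2.
Co²⁺ + 2 e⁻ → Co, so n(Co) = 0.4842 / 2 = 0.2421 mol.
m(Co) = 0.2421 × 58.93 = 14.3 g.

14.3 g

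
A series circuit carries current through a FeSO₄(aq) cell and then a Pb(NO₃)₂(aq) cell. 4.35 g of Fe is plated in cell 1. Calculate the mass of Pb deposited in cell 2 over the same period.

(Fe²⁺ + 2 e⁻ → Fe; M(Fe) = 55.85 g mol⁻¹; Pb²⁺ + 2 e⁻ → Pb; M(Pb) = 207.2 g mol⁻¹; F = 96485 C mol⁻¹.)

n(Fe) = 4.35 / 55.85 = 0.07789 mol.
Since Fe²⁺ + 2 e⁻ → Fe, n(e⁻) passed = 2 × 0.07789 = 0.1558 mol.
Cells in series carry the same charge, so the same 0.1558 mol of electrons passes through cell 2.
Pb²⁺ + 2 e⁻ → Pb, so n(Pb) = 0.1558 / 2 = 0.07789 mol.
m(Pb) = 0.07789 × 207.2 = 16.1 g.

16.1 g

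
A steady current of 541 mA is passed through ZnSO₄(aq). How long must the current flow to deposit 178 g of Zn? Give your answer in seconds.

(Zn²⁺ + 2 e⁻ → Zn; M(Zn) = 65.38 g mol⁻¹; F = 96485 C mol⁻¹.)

n(Zn) = m/M = 178 / 65.38 = 2.723 mol.
Each Zn atom requires 2 electrons, so n(e⁻) = 2 × 2.723 = 5.445 mol.
Q = n(e⁻)·F = 5.445 × 96485 = 525400 C.
t = Q/I = 525400 / 0.5410 A = 971100 s.

9.71 × 10⁵ s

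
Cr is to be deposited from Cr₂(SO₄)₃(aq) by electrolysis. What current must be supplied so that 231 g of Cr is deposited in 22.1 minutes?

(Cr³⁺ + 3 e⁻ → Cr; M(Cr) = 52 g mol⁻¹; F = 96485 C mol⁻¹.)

970 A

n(Cr) = 231 / 52 = 4.442 mol.
n(e⁻) = 3 × 4.442 = 13.33 mol.
Q = n(e⁻)·F = 13.33 × 96485 = 1286000 C.
I = Q/t = 1286000 / 1326.0 s = 970 A.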